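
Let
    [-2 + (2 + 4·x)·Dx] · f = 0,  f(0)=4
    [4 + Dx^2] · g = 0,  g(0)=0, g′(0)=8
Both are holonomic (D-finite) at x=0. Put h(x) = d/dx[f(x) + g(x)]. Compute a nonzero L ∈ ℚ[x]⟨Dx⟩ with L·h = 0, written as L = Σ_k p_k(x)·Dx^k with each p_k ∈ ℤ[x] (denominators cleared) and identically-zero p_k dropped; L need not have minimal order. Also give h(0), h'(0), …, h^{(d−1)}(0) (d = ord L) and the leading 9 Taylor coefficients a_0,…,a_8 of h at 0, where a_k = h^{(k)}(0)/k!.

L = (-76 - 64·x - 64·x^2) + (-28 - 120·x - 192·x^2 - 128·x^3)·Dx + (-19 - 16·x - 16·x^2)·Dx^2 + (-7 - 30·x - 48·x^2 - 32·x^3)·Dx^3  (order 3).
h: a_k = 12, -4, -10, -10, 137/6, -63/2, 10267/180, -429/4, 2027537/10080, …
ICs: h(0) = 12, h′(0) = -4, h′′(0) = -20.

f: a_k = 4, 4, -2, 2, -5/2, 7/2, -21/4, 33/4, -429/32, …
g: a_k = 0, 8, 0, -16/3, 0, 16/15, 0, -32/315, 0, …
f+g: L₀ = lclm(L_f,L_g), ord ≤ 1+2.
h=h₀': d/dx-closure on L₀ ⇒ L.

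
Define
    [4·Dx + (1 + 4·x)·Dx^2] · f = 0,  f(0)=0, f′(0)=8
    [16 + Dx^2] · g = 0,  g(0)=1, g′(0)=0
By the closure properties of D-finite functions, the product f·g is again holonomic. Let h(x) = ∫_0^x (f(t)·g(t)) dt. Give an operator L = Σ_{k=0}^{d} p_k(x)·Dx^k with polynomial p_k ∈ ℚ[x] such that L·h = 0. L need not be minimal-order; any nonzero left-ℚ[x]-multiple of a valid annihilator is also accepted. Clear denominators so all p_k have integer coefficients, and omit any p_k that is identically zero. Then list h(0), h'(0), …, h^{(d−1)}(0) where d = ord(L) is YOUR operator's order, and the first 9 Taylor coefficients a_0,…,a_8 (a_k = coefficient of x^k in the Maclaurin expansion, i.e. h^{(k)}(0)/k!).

f: a_k = 0, 8, -16, 128/3, -128, 2048/5, -4096/3, 32768/7, -16384, …
g: a_k = 1, 0, -8, 0, 32/3, 0, -256/45, 0, 512/315, …
L₀ := L_f ⊗_s L_g (sym. prod.), ord ≤ 4.
Integrate: L := L₀·Dx.
L = (-768 + 6144·x + 77824·x^2 + 262144·x^3 + 262144·x^4)·Dx + (256 + 5120·x + 24576·x^2 + 32768·x^3)·Dx^2 + (1280·x + 10752·x^2 + 32768·x^3 + 32768·x^4)·Dx^3 + (16 + 320·x + 1536·x^2 + 2048·x^3)·Dx^4 + (3 + 56·x + 368·x^2 + 1024·x^3 + 1024·x^4)·Dx^5  (order 5).
h: a_k = 0, 0, 4, -16/3, -16/3, 0, 128/5, -512/7, 7936/35, …
ICs: h(0) = 0, h′(0) = 0, h′′(0) = 8, h′′′(0) = -32, h′′′′(0) = -128.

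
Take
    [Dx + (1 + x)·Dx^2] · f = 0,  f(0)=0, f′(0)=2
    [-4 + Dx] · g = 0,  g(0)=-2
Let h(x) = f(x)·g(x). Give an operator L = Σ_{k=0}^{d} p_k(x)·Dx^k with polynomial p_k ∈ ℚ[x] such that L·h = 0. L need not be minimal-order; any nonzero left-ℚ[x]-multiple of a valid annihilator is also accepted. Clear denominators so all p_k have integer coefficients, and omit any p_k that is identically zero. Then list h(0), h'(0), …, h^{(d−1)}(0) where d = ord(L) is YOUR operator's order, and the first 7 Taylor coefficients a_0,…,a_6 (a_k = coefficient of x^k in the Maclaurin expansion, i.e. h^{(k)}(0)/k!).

f: a_k = 0, 2, -1, 2/3, -1/2, 2/5, -1/3, …
g: a_k = -2, -8, -16, -64/3, -64/3, -256/15, -512/45, …
Product ⇒ symmetric product L₀, ord ≤ 2.
L = (12 + 16·x) + (-7 - 8·x)·Dx + (1 + x)·Dx^2  (order 2).
h: a_k = 0, -4, -14, -76/3, -31, -144/5, -194/9, …
ICs: h(0) = 0, h′(0) = -4.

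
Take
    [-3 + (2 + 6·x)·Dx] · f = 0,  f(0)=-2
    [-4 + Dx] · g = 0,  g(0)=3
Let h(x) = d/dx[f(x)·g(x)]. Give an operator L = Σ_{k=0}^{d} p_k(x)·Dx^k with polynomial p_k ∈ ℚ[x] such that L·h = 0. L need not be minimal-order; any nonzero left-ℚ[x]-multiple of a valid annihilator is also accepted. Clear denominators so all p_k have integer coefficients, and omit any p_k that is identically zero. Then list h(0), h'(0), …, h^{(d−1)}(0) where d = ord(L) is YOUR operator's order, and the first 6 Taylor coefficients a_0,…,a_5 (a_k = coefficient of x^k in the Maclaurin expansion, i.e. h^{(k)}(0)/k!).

L = (103 + 528·x + 576·x^2) + (-22 - 114·x - 144·x^2)·Dx  (order 1).
h: a_k = -33, -309/2, -2859/8, -8161/16, -76883/128, -497863/1280, …
ICs: h(0) = -33.

f: a_k = -2, -3, 9/4, -27/8, 405/64, -1701/128, …
g: a_k = 3, 12, 24, 32, 32, 128/5, …
f·g: L₀ = L_f ⊗_s L_g, ord ≤ 1·1.
h₀' ⇒ L via d/dx closure of L₀.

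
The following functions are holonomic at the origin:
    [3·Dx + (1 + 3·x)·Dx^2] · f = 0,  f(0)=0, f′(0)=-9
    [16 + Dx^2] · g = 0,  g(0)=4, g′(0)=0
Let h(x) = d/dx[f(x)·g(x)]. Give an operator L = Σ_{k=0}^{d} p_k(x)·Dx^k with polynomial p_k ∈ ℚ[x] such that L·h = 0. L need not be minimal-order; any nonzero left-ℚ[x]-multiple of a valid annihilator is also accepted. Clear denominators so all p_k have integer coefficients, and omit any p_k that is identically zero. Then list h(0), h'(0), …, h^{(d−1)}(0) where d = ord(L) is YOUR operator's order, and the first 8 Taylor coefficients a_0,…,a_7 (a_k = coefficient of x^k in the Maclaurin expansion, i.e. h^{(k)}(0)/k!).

L = (-252256 - 1400832·x + 774144·x^2 + 36937728·x^3 + 133871616·x^4 + 191102976·x^5 + 95551488·x^6) + (-43296 + 45216·x + 2557440·x^2 + 11404800·x^3 + 19906560·x^4 + 11943936·x^5)·Dx + (-14630 - 16992·x + 831600·x^2 + 6110208·x^3 + 17853696·x^4 + 23887872·x^5 + 11943936·x^6)·Dx^2 + (-2706 + 2826·x + 159840·x^2 + 712800·x^3 + 1244160·x^4 + 746496·x^5)·Dx^3 + (71 + 4410·x + 48951·x^2 + 237600·x^3 + 592920·x^4 + 746496·x^5 + 373248·x^6)·Dx^4  (order 4).
h: a_k = -36, 108, 540, -756, -516, 540, -1076/5, 18492/5, …
ICs: h(0) = -36, h′(0) = 108, h′′(0) = 1080, h′′′(0) = -4536.

f: a_k = 0, -9, 27/2, -27, 243/4, -729/5, 729/2, -6561/7, …
g: a_k = 4, 0, -32, 0, 128/3, 0, -1024/45, 0, …
Product ⇒ symmetric product L₀, ord ≤ 4.
h=h₀': d/dx-closure on L₀ ⇒ L.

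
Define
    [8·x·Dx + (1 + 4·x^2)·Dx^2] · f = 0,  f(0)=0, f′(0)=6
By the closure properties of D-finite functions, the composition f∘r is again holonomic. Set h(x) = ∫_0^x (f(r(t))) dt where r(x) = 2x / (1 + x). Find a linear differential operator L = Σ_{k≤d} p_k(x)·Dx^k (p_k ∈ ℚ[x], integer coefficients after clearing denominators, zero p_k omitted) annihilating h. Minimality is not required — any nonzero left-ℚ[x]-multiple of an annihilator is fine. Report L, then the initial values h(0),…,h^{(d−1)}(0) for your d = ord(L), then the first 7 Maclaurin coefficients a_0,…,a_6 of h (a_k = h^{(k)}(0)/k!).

f: a_k = 0, 6, 0, -8, 0, 96/5, 0, …
h₀=f(r): pull back L_f along r ⇒ L₀.
h=∫h₀ ⇒ L = L₀·Dx.
L = (2 + 34·x)·Dx^2 + (1 + 2·x + 17·x^2)·Dx^3  (order 3).
h: a_k = 0, 0, 6, -4, -13, 36, 202/5, …
ICs: h(0) = 0, h′(0) = 0, h′′(0) = 12.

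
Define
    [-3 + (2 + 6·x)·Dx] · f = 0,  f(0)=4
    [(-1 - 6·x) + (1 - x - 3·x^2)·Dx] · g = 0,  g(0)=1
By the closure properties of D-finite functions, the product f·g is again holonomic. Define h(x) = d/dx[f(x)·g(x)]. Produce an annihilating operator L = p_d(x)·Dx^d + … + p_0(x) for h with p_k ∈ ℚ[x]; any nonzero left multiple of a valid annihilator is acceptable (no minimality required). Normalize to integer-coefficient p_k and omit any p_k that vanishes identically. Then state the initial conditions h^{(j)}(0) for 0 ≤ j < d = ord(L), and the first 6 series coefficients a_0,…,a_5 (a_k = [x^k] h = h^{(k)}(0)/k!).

L = (35 + 378·x + 1053·x^2 + 1350·x^3 + 1215·x^4) + (-10 - 50·x - 54·x^2 + 162·x^3 + 594·x^4 + 486·x^5)·Dx  (order 1).
h: a_k = 10, 35, 651/4, 3011/8, 90695/64, 388533/128, …
ICs: h(0) = 10.

f: a_k = 4, 6, -9/2, 27/4, -405/32, 1701/64, …
g: a_k = 1, 1, 4, 7, 19, 40, …
h₀=f·g: eliminate ⇒ L₀, order ≤ 1·1.
h₀' ⇒ L via d/dx closure of L₀.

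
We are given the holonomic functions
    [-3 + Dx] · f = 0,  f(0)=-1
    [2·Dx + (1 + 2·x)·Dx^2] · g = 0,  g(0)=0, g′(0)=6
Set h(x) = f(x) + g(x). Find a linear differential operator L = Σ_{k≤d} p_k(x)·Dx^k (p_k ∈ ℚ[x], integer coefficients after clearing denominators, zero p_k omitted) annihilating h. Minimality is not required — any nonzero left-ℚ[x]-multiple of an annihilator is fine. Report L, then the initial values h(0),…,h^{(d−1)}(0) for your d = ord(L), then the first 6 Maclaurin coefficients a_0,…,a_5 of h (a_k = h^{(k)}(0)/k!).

f: a_k = -1, -3, -9/2, -9/2, -27/8, -81/40, …
g: a_k = 0, 6, -6, 8, -12, 96/5, …
f+g: L₀ = lclm(L_f,L_g), ord ≤ 1+2.
L = (-42 - 36·x)·Dx + (-1 - 36·x - 36·x^2)·Dx^2 + (5 + 16·x + 12·x^2)·Dx^3  (order 3).
h: a_k = -1, 3, -21/2, 7/2, -123/8, 687/40, …
ICs: h(0) = -1, h′(0) = 3, h′′(0) = -21.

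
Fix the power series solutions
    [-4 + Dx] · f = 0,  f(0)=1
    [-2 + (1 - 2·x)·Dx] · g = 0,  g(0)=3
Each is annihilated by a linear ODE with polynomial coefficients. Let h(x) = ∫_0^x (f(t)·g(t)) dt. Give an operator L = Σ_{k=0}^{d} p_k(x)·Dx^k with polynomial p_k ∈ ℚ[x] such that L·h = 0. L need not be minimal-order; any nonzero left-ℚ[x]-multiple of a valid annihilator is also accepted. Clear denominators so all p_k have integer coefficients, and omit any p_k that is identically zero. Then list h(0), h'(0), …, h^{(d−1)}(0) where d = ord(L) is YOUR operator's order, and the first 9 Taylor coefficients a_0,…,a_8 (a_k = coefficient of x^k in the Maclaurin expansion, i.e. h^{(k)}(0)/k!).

L = (6 - 8·x)·Dx + (-1 + 2·x)·Dx^2  (order 2).
h: a_k = 0, 3, 9, 20, 38, 336/5, 1744/15, 21184/105, 2480/7, …
ICs: h(0) = 0, h′(0) = 3.

f: a_k = 1, 4, 8, 32/3, 32/3, 128/15, 256/45, 1024/315, 512/315, …
g: a_k = 3, 6, 12, 24, 48, 96, 192, 384, 768, …
h₀=f·g: eliminate ⇒ L₀, order ≤ 1·1.
Integrate: L := L₀·Dx.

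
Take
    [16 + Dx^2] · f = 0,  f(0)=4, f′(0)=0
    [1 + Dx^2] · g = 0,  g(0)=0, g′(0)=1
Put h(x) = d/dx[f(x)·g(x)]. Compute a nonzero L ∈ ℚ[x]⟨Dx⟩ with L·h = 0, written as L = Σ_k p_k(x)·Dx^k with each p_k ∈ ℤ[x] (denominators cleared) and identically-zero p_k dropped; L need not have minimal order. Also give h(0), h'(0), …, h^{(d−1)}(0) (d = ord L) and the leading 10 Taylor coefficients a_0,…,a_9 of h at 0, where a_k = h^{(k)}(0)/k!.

f: a_k = 4, 0, -32, 0, 128/3, 0, -1024/45, 0, 2048/315, 0, …
g: a_k = 0, 1, 0, -1/6, 0, 1/120, 0, -1/5040, 0, 1/362880, …
Product ⇒ symmetric product L₀, ord ≤ 4.
Differentiate: ansatz ord ≤ ord L₀ ⇒ L.
L = 225 + 34·Dx^2 + Dx^4  (order 4).
h: a_k = 4, 0, -98, 0, 1441/6, 0, -37969/180, 0, 138103/1440, 0, …
ICs: h(0) = 4, h′(0) = 0, h′′(0) = -196, h′′′(0) = 0.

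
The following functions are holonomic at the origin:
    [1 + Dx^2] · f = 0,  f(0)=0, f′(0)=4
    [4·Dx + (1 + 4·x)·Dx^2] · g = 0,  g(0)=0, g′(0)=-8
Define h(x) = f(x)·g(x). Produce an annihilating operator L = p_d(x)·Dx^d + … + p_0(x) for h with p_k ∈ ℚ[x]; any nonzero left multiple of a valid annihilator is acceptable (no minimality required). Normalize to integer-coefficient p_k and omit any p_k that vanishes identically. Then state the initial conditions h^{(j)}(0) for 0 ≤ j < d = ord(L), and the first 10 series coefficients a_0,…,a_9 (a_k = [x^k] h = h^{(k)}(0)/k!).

L = (-147 - 144·x - 224·x^2 + 256·x^3 + 256·x^4) + (-56 - 160·x + 384·x^2 + 512·x^3)·Dx + (-150 - 160·x - 192·x^2 + 512·x^3 + 512·x^4)·Dx^2 + (-56 - 160·x + 384·x^2 + 512·x^3)·Dx^3 + (-3 - 16·x + 32·x^2 + 256·x^3 + 256·x^4)·Dx^4  (order 4).
h: a_k = 0, 0, -32, 64, -496/3, 1504/3, -14492/9, 80648/15, -1162534/63, 4071692/63, …
ICs: h(0) = 0, h′(0) = 0, h′′(0) = -64, h′′′(0) = 384.

f: a_k = 0, 4, 0, -2/3, 0, 1/30, 0, -1/1260, 0, 1/90720, …
g: a_k = 0, -8, 16, -128/3, 128, -2048/5, 4096/3, -32768/7, 16384, -524288/9, …
f·g: L₀ = L_f ⊗_s L_g, ord ≤ 2·2.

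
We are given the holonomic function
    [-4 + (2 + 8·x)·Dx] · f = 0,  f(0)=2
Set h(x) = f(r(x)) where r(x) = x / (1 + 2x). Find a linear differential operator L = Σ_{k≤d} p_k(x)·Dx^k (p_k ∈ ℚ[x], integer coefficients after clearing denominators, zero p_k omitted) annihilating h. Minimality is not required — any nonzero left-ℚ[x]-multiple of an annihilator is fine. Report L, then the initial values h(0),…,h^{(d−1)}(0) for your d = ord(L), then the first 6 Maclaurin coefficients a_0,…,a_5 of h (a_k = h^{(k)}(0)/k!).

f: a_k = 2, 4, -4, 8, -20, 56, …
Change of var in L_f (x↦r) gives L₀.
L = -2 + (1 + 8·x + 12·x^2)·Dx  (order 1).
h: a_k = 2, 4, -12, 40, -148, 600, …
ICs: h(0) = 2.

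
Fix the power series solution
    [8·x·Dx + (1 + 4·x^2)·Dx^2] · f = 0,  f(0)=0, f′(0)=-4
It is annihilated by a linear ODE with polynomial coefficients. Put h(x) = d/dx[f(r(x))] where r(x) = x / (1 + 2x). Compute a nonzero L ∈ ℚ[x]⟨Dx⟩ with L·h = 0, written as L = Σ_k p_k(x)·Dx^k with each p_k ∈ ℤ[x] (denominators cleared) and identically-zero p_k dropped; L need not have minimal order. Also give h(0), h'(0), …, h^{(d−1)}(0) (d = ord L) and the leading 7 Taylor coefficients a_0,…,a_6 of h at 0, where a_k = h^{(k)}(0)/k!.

L = (4 + 16·x) + (1 + 4·x + 8·x^2)·Dx  (order 1).
h: a_k = -4, 16, -32, 0, 256, -1024, 2048, …
ICs: h(0) = -4.

f: a_k = 0, -4, 0, 16/3, 0, -64/5, 0, …
h₀=f(r): pull back L_f along r ⇒ L₀.
h₀' ⇒ L via d/dx closure of L₀.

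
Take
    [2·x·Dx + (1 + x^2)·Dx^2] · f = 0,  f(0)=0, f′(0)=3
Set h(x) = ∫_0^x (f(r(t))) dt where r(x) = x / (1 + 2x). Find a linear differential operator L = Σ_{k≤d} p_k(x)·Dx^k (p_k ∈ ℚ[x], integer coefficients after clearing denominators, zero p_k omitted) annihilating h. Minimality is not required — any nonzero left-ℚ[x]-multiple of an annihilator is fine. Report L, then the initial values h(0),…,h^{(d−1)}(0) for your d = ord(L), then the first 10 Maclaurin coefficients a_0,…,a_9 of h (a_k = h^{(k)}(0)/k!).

L = (4 + 10·x)·Dx^2 + (1 + 4·x + 5·x^2)·Dx^3  (order 3).
h: a_k = 0, 0, 3/2, -2, 11/4, -18/5, 41/10, -22/7, -87/56, 14, …
ICs: h(0) = 0, h′(0) = 0, h′′(0) = 3.

f: a_k = 0, 3, 0, -1, 0, 3/5, 0, -3/7, 0, 1/3, …
L₀ from L_f via x↦r, Dx↦r'^{-1}Dx.
h=∫₀ˣh₀: take L = L₀·Dx.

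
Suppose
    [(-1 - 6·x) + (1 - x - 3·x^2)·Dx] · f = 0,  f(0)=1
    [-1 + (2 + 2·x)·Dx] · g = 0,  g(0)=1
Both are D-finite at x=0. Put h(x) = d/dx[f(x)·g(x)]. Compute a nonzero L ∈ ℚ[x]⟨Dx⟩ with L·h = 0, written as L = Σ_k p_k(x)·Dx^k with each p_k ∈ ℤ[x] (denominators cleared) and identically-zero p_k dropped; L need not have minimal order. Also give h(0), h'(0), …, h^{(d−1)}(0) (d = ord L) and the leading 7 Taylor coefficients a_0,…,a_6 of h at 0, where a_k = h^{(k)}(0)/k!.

L = (35 + 162·x + 381·x^2 + 390·x^3 + 135·x^4) + (-6 - 26·x + 6·x^2 + 122·x^3 + 150·x^4 + 54·x^5)·Dx  (order 1).
h: a_k = 3/2, 35/4, 429/16, 2819/32, 62545/256, 353013/512, 3749137/2048, …
ICs: h(0) = 3/2.

f: a_k = 1, 1, 4, 7, 19, 40, 97, …
g: a_k = 1, 1/2, -1/8, 1/16, -5/128, 7/256, -21/1024, …
Product ⇒ symmetric product L₀, ord ≤ 1.
Differentiate: ansatz ord ≤ ord L₀ ⇒ L.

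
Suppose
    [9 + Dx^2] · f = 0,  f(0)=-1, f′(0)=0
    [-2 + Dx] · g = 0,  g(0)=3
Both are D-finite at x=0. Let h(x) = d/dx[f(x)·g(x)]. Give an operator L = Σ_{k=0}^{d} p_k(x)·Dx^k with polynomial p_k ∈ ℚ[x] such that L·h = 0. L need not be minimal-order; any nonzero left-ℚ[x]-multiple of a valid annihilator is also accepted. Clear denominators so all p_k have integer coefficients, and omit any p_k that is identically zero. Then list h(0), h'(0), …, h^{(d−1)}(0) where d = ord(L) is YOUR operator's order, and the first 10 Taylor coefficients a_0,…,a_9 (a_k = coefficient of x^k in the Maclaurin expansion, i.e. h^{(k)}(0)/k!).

L = 13 - 4·Dx + Dx^2  (order 2).
h: a_k = -6, 15, 69, 119/2, -61/4, -407/8, -3277/120, 239/1680, 43079/6720, 68305/24192, …
ICs: h(0) = -6, h′(0) = 15.

f: a_k = -1, 0, 9/2, 0, -27/8, 0, 81/80, 0, -729/4480, 0, …
g: a_k = 3, 6, 6, 4, 2, 4/5, 4/15, 8/105, 2/105, 4/945, …
L₀ := L_f ⊗_s L_g (sym. prod.), ord ≤ 2.
Derive L from L₀ (diff closure).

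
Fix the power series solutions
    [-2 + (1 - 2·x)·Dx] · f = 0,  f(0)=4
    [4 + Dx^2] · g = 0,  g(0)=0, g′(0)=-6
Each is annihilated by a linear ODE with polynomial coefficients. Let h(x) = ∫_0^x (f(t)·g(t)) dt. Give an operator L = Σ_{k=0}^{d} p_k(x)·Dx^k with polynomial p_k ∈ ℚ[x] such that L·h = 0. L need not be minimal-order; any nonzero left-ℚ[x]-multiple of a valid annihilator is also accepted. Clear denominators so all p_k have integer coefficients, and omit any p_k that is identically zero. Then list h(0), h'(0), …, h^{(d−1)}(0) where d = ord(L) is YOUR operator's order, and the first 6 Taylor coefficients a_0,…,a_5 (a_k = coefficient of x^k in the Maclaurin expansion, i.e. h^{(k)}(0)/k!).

L = (-4 + 8·x)·Dx + 4·Dx^2 + (-1 + 2·x)·Dx^3  (order 3).
h: a_k = 0, 0, -12, -16, -20, -32, …
ICs: h(0) = 0, h′(0) = 0, h′′(0) = -24.

f: a_k = 4, 8, 16, 32, 64, 128, …
g: a_k = 0, -6, 0, 4, 0, -4/5, …
h₀=f·g: eliminate ⇒ L₀, order ≤ 1·2.
∫: right-multiply L₀ by Dx.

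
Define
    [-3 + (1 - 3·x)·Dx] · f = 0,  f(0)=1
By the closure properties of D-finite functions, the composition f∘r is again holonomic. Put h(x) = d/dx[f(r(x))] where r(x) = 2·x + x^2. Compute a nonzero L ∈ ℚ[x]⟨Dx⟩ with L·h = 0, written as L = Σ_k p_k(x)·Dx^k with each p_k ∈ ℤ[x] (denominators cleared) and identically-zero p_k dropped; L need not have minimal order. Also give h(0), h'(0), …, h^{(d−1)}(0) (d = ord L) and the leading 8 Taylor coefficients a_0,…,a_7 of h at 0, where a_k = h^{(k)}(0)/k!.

L = (13 + 18·x + 9·x^2) + (-1 + 5·x + 9·x^2 + 3·x^3)·Dx  (order 1).
h: a_k = 6, 78, 756, 6516, 52650, 408402, 3079944, 22753224, …
ICs: h(0) = 6.

f: a_k = 1, 3, 9, 27, 81, 243, 729, 2187, …
f∘r: x↦r, Dx↦Dx/r' in L_f ⇒ L₀.
Derive L from L₀ (diff closure).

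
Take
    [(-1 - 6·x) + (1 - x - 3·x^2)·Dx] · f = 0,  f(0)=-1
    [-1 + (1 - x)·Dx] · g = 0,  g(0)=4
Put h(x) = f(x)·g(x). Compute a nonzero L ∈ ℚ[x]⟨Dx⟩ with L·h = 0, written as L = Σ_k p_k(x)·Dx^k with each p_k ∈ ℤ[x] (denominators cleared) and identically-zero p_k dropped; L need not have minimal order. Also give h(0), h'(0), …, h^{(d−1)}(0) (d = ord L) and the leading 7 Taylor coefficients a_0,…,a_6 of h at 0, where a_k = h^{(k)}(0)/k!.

L = (-2 - 4·x + 9·x^2) + (1 - 2·x - 2·x^2 + 3·x^3)·Dx  (order 1).
h: a_k = -4, -8, -24, -52, -128, -288, -676, …
ICs: h(0) = -4.

f: a_k = -1, -1, -4, -7, -19, -40, -97, …
g: a_k = 4, 4, 4, 4, 4, 4, 4, …
Product ⇒ symmetric product L₀, ord ≤ 1.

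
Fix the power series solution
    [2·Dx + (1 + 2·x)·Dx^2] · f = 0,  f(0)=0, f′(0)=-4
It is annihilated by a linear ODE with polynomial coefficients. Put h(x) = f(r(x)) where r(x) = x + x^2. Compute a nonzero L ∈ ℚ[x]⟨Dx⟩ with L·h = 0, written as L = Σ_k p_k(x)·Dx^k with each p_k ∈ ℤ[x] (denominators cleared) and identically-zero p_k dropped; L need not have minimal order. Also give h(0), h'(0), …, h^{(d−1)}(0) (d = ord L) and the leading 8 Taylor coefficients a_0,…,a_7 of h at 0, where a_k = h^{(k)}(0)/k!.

f: a_k = 0, -4, 4, -16/3, 8, -64/5, 64/3, -256/7, …
L₀ from L_f via x↦r, Dx↦r'^{-1}Dx.
L = (4·x + 4·x^2)·Dx + (1 + 4·x + 6·x^2 + 4·x^3)·Dx^2  (order 2).
h: a_k = 0, -4, 0, 8/3, -4, 16/5, 0, -32/7, …
ICs: h(0) = 0, h′(0) = -4.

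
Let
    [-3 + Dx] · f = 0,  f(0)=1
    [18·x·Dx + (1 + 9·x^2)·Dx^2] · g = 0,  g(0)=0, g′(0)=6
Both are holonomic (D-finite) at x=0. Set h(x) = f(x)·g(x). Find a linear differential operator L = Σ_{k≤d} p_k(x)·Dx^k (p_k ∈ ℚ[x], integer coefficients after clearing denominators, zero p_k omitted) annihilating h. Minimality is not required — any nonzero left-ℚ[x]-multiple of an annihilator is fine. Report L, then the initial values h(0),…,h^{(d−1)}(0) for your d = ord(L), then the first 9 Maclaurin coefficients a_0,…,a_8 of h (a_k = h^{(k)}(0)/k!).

f: a_k = 1, 3, 9/2, 9/2, 27/8, 81/40, 81/80, 243/560, 729/4480, …
g: a_k = 0, 6, 0, -18, 0, 486/5, 0, -4374/7, 0, …
h₀=f·g: eliminate ⇒ L₀, order ≤ 1·2.
L = (9 - 54·x + 81·x^2) + (-6 + 18·x - 54·x^2)·Dx + (1 + 9·x^2)·Dx^2  (order 2).
h: a_k = 0, 6, 18, 9, -27, 729/20, 891/4, -67797/280, -82377/56, …
ICs: h(0) = 0, h′(0) = 6.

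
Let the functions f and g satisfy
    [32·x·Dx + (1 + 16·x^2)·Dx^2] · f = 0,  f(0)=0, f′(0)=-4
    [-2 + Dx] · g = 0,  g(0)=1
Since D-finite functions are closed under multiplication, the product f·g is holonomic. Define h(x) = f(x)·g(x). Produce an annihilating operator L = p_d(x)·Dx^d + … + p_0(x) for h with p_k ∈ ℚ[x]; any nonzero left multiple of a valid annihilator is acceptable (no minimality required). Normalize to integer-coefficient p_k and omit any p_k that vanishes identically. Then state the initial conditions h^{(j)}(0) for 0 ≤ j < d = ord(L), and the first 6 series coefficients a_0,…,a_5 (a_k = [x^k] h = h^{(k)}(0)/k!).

L = (4 - 64·x + 64·x^2) + (-4 + 32·x - 64·x^2)·Dx + (1 + 16·x^2)·Dx^2  (order 2).
h: a_k = 0, -4, -8, 40/3, 112/3, -824/5, …
ICs: h(0) = 0, h′(0) = -4.

f: a_k = 0, -4, 0, 64/3, 0, -1024/5, …
g: a_k = 1, 2, 2, 4/3, 2/3, 4/15, …
Product ⇒ symmetric product L₀, ord ≤ 2.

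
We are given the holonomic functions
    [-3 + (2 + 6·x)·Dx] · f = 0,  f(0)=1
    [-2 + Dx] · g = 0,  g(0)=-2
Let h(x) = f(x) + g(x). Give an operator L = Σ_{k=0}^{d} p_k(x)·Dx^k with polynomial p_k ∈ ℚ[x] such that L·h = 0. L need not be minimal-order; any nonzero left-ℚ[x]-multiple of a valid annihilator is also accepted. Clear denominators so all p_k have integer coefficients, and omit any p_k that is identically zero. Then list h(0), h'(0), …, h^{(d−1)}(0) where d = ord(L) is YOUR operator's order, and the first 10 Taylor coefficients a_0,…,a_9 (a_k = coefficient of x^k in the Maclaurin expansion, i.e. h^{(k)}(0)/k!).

f: a_k = 1, 3/2, -9/8, 27/16, -405/128, 1701/256, -15309/1024, 72171/2048, -2814669/32768, 14073345/65536, …
g: a_k = -2, -4, -4, -8/3, -4/3, -8/15, -8/45, -16/315, -4/315, -8/2835, …
Sum ⇒ L₀ = lclm(L_f,L_g) in ℚ(x)⟨Dx⟩.
L = (42 + 72·x) + (-25 - 96·x - 144·x^2)·Dx + (2 + 30·x + 72·x^2)·Dx^2  (order 2).
h: a_k = -1, -5/2, -41/8, -47/48, -1727/384, 23467/3840, -697097/46080, 22701097/645120, -886751807/10321920, 39897408787/185794560, …
ICs: h(0) = -1, h′(0) = -5/2.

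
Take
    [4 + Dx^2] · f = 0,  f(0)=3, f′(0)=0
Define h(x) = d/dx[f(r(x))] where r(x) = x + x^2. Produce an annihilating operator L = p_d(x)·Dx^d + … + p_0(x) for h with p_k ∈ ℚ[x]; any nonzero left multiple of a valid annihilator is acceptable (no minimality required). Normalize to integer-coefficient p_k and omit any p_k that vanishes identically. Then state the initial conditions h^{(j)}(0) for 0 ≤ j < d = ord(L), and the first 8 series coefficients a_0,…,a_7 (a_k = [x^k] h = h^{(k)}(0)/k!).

L = (16 + 32·x + 96·x^2 + 128·x^3 + 64·x^4) + (-6 - 12·x)·Dx + (1 + 4·x + 4·x^2)·Dx^2  (order 2).
h: a_k = 0, -12, -36, -16, 40, 352/5, 224/5, -1664/105, …
ICs: h(0) = 0, h′(0) = -12.

f: a_k = 3, 0, -6, 0, 2, 0, -4/15, 0, …
Change of var in L_f (x↦r) gives L₀.
Differentiate: ansatz ord ≤ ord L₀ ⇒ L.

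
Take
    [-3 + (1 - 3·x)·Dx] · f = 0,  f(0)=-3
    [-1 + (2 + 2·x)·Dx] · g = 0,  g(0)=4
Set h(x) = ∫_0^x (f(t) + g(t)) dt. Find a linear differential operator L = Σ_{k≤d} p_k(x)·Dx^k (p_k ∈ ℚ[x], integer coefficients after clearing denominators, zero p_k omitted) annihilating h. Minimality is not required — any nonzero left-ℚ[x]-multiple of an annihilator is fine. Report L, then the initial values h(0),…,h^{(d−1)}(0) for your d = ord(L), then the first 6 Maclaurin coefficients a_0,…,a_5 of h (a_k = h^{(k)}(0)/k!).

L = (-39 - 27·x)·Dx + (73 + 138·x + 81·x^2)·Dx^2 + (-10 + 2·x + 66·x^2 + 54·x^3)·Dx^3  (order 3).
h: a_k = 0, 1, -7/2, -55/6, -323/16, -7781/160, …
ICs: h(0) = 0, h′(0) = 1, h′′(0) = -7.

f: a_k = -3, -9, -27, -81, -243, -729, …
g: a_k = 4, 2, -1/2, 1/4, -5/32, 7/64, …
h₀=f+g: left-lcm gives L₀, ord ≤ 2.
Integrate: L := L₀·Dx.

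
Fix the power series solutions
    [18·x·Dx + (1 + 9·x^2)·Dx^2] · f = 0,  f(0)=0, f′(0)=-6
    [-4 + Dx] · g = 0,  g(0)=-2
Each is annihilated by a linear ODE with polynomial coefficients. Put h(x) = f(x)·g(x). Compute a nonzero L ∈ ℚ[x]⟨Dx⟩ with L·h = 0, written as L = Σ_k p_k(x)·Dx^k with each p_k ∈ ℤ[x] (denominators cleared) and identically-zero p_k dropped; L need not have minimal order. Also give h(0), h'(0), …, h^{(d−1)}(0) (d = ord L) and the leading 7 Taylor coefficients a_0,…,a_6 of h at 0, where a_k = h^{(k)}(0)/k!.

L = (16 - 72·x + 144·x^2) + (-8 + 18·x - 72·x^2)·Dx + (1 + 9·x^2)·Dx^2  (order 2).
h: a_k = 0, 12, 48, 60, -16, 172/5, 496, …
ICs: h(0) = 0, h′(0) = 12.

f: a_k = 0, -6, 0, 18, 0, -486/5, 0, …
g: a_k = -2, -8, -16, -64/3, -64/3, -256/15, -512/45, …
h₀=f·g: eliminate ⇒ L₀, order ≤ 2·1.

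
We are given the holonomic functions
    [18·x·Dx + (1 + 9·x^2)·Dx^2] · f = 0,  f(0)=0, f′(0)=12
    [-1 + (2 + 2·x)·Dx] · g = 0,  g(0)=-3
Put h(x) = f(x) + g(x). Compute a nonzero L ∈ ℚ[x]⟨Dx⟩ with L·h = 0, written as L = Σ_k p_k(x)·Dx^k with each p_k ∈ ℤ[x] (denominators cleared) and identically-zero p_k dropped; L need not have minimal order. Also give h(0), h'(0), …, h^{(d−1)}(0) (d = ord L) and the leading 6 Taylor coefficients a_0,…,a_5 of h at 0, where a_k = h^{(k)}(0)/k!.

L = (-36 - 90·x + 972·x^2 + 486·x^3)·Dx + (-75 - 144·x + 1818·x^2 + 3888·x^3 + 1701·x^4)·Dx^2 + (-2 + 70·x + 108·x^2 + 684·x^3 + 1134·x^4 + 486·x^5)·Dx^3  (order 3).
h: a_k = -3, 21/2, 3/8, -579/16, 15/128, 248727/1280, …
ICs: h(0) = -3, h′(0) = 21/2, h′′(0) = 3/4.

f: a_k = 0, 12, 0, -36, 0, 972/5, …
g: a_k = -3, -3/2, 3/8, -3/16, 15/128, -21/256, …
Sum ⇒ L₀ = lclm(L_f,L_g) in ℚ(x)⟨Dx⟩.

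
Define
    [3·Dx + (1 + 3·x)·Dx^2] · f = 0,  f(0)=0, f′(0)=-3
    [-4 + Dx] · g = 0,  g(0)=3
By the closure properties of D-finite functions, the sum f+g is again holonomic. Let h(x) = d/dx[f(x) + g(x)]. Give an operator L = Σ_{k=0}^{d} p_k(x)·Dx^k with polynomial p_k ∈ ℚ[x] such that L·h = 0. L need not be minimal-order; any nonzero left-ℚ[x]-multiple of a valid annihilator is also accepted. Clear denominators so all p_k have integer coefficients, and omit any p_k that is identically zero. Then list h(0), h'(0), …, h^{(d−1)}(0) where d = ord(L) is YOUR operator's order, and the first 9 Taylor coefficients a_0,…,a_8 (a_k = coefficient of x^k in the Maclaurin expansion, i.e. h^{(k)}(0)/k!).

L = (-120 - 144·x) + (2 - 96·x - 144·x^2)·Dx + (7 + 33·x + 36·x^2)·Dx^2  (order 2).
h: a_k = 9, 57, 69, 209, -115, 4157/5, -31781/15, 693001/105, -2064667/105, …
ICs: h(0) = 9, h′(0) = 57.

f: a_k = 0, -3, 9/2, -9, 81/4, -243/5, 243/2, -2187/7, 6561/8, …
g: a_k = 3, 12, 24, 32, 32, 128/5, 256/15, 1024/105, 512/105, …
Weyl lclm of L_f,L_g ⇒ L₀ (ord ≤ 3).
h=h₀': d/dx-closure on L₀ ⇒ L.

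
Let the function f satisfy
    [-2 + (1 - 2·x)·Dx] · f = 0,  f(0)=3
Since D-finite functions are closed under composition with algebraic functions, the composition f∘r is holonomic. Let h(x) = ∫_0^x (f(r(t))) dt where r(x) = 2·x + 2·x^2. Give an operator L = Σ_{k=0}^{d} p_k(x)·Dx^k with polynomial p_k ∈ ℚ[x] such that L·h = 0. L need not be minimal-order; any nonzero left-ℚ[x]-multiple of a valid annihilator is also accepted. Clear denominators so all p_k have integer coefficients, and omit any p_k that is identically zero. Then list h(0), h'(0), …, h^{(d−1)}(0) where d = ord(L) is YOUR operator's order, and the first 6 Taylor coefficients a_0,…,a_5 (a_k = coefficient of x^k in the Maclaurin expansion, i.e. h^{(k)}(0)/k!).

L = (4 + 8·x)·Dx + (-1 + 4·x + 4·x^2)·Dx^2  (order 2).
h: a_k = 0, 3, 6, 20, 72, 1392/5, …
ICs: h(0) = 0, h′(0) = 3.

f: a_k = 3, 6, 12, 24, 48, 96, …
Substitute x→r, Dx→(1/r')Dx; clear ⇒ L₀.
∫: right-multiply L₀ by Dx.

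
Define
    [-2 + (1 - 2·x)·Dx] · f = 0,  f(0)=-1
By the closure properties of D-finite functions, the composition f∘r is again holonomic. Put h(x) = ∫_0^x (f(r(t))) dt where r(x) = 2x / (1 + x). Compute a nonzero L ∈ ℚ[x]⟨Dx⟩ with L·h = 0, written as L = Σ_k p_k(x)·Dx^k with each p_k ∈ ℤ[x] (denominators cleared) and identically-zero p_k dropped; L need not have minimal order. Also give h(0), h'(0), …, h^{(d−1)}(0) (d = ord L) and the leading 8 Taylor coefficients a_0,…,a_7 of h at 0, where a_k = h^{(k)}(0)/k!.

f: a_k = -1, -2, -4, -8, -16, -32, -64, -128, …
L₀ from L_f via x↦r, Dx↦r'^{-1}Dx.
∫: right-multiply L₀ by Dx.
L = 4·Dx + (-1 + 2·x + 3·x^2)·Dx^2  (order 2).
h: a_k = 0, -1, -2, -4, -9, -108/5, -54, -972/7, …
ICs: h(0) = 0, h′(0) = -1.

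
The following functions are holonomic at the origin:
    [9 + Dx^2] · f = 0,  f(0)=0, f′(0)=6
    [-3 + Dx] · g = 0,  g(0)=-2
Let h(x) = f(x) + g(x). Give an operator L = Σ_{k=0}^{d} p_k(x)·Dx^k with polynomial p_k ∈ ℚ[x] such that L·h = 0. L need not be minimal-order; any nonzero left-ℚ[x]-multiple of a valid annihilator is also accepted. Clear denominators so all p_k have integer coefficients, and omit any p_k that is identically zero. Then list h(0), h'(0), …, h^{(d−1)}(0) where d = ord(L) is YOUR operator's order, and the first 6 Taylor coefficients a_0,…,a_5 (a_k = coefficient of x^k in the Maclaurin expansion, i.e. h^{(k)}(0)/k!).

f: a_k = 0, 6, 0, -9, 0, 81/20, …
g: a_k = -2, -6, -9, -9, -27/4, -81/20, …
L₀ := lclm(L_f,L_g); ord L₀ ≤ 2+1.
L = -27 + 9·Dx - 3·Dx^2 + Dx^3  (order 3).
h: a_k = -2, 0, -9, -18, -27/4, 0, …
ICs: h(0) = -2, h′(0) = 0, h′′(0) = -18.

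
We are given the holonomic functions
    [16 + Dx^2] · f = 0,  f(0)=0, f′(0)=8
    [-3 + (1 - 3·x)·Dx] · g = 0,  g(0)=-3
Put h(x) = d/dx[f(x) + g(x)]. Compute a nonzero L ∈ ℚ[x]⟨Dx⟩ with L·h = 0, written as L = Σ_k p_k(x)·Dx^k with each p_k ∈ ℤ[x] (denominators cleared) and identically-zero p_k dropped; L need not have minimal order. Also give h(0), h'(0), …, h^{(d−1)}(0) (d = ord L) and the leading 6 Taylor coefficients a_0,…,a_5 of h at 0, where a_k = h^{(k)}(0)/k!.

f: a_k = 0, 8, 0, -64/3, 0, 256/15, …
g: a_k = -3, -9, -27, -81, -243, -729, …
Weyl lclm of L_f,L_g ⇒ L₀ (ord ≤ 3).
h=h₀': d/dx-closure on L₀ ⇒ L.
L = (5952 - 4608·x + 6912·x^2) + (-560 + 2448·x - 3456·x^2 + 3456·x^3)·Dx + (372 - 288·x + 432·x^2)·Dx^2 + (-35 + 153·x - 216·x^2 + 216·x^3)·Dx^3  (order 3).
h: a_k = -1, -54, -307, -972, -10679/3, -13122, …
ICs: h(0) = -1, h′(0) = -54, h′′(0) = -614.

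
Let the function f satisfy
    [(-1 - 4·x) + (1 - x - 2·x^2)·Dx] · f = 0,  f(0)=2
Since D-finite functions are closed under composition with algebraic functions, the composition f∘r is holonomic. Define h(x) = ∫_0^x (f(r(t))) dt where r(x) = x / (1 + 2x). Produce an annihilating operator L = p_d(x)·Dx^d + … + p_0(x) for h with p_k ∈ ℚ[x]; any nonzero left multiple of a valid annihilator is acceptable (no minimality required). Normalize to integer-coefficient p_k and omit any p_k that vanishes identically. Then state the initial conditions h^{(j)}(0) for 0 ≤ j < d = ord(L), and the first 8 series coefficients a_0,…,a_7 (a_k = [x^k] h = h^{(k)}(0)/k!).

L = (-1 - 6·x)·Dx + (1 + 5·x + 6·x^2)·Dx^2  (order 2).
h: a_k = 0, 2, 1, 2/3, -3/2, 18/5, -9, 162/7, …
ICs: h(0) = 0, h′(0) = 2.

f: a_k = 2, 2, 6, 10, 22, 42, 86, 170, …
h₀=f(r): pull back L_f along r ⇒ L₀.
h=∫h₀ ⇒ L = L₀·Dx.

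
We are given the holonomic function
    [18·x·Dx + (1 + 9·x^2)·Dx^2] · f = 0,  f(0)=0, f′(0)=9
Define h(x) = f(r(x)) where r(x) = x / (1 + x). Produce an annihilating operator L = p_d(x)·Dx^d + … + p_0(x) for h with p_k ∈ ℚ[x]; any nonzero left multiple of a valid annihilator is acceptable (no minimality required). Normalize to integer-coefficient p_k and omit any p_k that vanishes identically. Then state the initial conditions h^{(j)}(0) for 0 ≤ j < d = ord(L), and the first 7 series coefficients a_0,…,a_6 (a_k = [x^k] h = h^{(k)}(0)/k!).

f: a_k = 0, 9, 0, -27, 0, 729/5, 0, …
L₀ from L_f via x↦r, Dx↦r'^{-1}Dx.
L = (2 + 20·x)·Dx + (1 + 2·x + 10·x^2)·Dx^2  (order 2).
h: a_k = 0, 9, -9, -18, 72, -36/5, -468, …
ICs: h(0) = 0, h′(0) = 9.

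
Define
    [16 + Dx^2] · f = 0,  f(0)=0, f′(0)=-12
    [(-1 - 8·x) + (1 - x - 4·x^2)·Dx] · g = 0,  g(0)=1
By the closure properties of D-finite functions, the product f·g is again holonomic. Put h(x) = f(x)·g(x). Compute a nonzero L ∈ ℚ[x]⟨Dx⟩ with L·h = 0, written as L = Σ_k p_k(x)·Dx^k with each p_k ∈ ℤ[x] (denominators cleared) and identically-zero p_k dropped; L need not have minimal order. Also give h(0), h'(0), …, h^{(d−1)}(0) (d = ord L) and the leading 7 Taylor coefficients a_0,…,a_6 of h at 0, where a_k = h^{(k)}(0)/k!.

f: a_k = 0, -12, 0, 32, 0, -128/5, 0, …
g: a_k = 1, 1, 5, 9, 29, 65, 181, …
L₀ := L_f ⊗_s L_g (sym. prod.), ord ≤ 2.
L = (-8 + 16·x + 64·x^2) + (2 + 16·x)·Dx + (-1 + x + 4·x^2)·Dx^2  (order 2).
h: a_k = 0, -12, -12, -28, -76, -1068/5, -2588/5, …
ICs: h(0) = 0, h′(0) = -12.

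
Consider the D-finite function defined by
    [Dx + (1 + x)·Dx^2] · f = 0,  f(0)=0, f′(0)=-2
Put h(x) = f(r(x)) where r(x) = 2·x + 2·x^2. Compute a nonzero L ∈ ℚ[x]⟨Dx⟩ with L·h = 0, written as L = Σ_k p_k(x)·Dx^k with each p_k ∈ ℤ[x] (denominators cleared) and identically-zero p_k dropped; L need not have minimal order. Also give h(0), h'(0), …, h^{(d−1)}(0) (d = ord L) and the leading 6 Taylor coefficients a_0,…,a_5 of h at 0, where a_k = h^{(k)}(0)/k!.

f: a_k = 0, -2, 1, -2/3, 1/2, -2/5, …
h₀=f(r): pull back L_f along r ⇒ L₀.
L = (4·x + 4·x^2)·Dx + (1 + 4·x + 6·x^2 + 4·x^3)·Dx^2  (order 2).
h: a_k = 0, -4, 0, 8/3, -4, 16/5, …
ICs: h(0) = 0, h′(0) = -4.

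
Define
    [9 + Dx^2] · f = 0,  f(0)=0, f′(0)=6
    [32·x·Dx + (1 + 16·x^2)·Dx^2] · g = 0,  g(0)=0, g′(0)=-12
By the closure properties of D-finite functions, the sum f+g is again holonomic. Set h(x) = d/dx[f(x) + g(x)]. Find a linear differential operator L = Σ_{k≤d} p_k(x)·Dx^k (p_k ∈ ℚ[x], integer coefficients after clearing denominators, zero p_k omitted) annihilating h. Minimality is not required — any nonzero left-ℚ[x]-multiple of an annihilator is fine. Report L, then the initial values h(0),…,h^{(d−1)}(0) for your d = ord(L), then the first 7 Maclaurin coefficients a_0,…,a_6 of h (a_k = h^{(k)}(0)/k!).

f: a_k = 0, 6, 0, -9, 0, 81/20, 0, …
g: a_k = 0, -12, 0, 64, 0, -3072/5, 0, …
f+g: L₀ = lclm(L_f,L_g), ord ≤ 2+2.
Derive L from L₀ (diff closure).
L = (-52704·x + 967680·x^3 + 663552·x^5) + (-207 + 13104·x^2 + 283392·x^4 + 331776·x^6)·Dx + (-5856·x + 107520·x^3 + 73728·x^5)·Dx^2 + (-23 + 1456·x^2 + 31488·x^4 + 36864·x^6)·Dx^3  (order 3).
h: a_k = -6, 0, 165, 0, -12207/4, 0, 1965837/40, …
ICs: h(0) = -6, h′(0) = 0, h′′(0) = 330.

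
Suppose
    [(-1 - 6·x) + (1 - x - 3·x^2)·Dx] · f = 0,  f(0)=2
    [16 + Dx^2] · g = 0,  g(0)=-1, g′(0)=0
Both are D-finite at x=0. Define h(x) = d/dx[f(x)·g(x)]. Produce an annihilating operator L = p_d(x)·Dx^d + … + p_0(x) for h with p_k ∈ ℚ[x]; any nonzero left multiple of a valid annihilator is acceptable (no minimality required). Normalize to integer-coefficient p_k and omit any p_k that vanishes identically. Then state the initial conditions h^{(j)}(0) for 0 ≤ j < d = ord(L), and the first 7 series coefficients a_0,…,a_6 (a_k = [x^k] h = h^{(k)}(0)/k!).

f: a_k = 2, 2, 8, 14, 38, 80, 194, …
g: a_k = -1, 0, 8, 0, -32/3, 0, 256/45, …
f·g: L₀ = L_f ⊗_s L_g, ord ≤ 1·2.
Differentiate: ansatz ord ≤ ord L₀ ⇒ L.
L = (-26 - 256·x - 640·x^2 + 768·x^3 + 1152·x^4) + (-7 - 26·x + 144·x^2 + 288·x^3)·Dx + (5 - 13·x - 31·x^2 + 48·x^3 + 72·x^4)·Dx^2  (order 2).
h: a_k = -2, 16, 6, 56/3, 160/3, 3244/15, 21434/45, …
ICs: h(0) = -2, h′(0) = 16.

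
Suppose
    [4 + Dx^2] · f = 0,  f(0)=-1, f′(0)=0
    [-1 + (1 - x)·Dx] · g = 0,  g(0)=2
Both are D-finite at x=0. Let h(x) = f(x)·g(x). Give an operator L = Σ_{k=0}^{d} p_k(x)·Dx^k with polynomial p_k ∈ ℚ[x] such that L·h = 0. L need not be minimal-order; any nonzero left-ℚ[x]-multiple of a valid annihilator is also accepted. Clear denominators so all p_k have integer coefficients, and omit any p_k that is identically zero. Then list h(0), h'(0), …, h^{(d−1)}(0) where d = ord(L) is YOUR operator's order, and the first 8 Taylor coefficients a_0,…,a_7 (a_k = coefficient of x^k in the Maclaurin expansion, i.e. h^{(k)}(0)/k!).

L = (-4 + 4·x) + 2·Dx + (-1 + x)·Dx^2  (order 2).
h: a_k = -2, -2, 2, 2, 2/3, 2/3, 38/45, 38/45, …
ICs: h(0) = -2, h′(0) = -2.

f: a_k = -1, 0, 2, 0, -2/3, 0, 4/45, 0, …
g: a_k = 2, 2, 2, 2, 2, 2, 2, 2, …
f·g: L₀ = L_f ⊗_s L_g, ord ≤ 2·1.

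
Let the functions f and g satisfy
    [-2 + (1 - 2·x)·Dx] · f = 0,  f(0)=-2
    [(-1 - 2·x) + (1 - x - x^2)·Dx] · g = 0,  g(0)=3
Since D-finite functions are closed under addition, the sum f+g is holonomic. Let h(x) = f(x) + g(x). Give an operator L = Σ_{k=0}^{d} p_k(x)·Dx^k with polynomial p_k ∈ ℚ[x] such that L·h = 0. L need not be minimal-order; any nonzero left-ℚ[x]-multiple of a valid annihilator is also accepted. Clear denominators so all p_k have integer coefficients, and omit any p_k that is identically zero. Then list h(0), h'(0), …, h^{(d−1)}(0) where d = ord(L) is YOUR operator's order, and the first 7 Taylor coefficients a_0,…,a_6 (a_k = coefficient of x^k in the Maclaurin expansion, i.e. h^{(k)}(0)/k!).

f: a_k = -2, -4, -8, -16, -32, -64, -128, …
g: a_k = 3, 3, 6, 9, 15, 24, 39, …
f+g: L₀ = lclm(L_f,L_g), ord ≤ 1+1.
L = (-12·x + 12·x^2 - 8·x^3) + (4 - 6·x - 6·x^2 + 16·x^3 - 16·x^4)·Dx + (-1 + 5·x - 9·x^2 + 6·x^3 + 2·x^4 - 4·x^5)·Dx^2  (order 2).
h: a_k = 1, -1, -2, -7, -17, -40, -89, …
ICs: h(0) = 1, h′(0) = -1.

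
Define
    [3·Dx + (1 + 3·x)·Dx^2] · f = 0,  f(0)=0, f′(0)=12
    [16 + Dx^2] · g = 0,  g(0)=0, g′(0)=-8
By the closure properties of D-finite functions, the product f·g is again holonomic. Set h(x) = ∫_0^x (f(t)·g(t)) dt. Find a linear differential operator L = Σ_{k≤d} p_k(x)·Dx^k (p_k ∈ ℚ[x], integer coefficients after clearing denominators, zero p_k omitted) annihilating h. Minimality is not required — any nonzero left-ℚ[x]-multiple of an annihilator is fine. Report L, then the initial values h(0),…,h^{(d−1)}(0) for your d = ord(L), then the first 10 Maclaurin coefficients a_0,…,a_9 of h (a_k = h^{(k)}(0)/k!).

f: a_k = 0, 12, -18, 36, -81, 972/5, -486, 8748/7, -6561/2, 8748, …
g: a_k = 0, -8, 0, 64/3, 0, -256/15, 0, 2048/315, 0, -4096/2835, …
Sym-product of L_f,L_g gives L₀ (≤ ord 4).
∫: right-multiply L₀ by Dx.
L = (2272 + 127488·x + 781056·x^2 + 1769472·x^3 + 1327104·x^4)·Dx + (4416 + 50112·x + 165888·x^2 + 165888·x^3)·Dx^2 + (1022 + 19392·x + 102816·x^2 + 221184·x^3 + 165888·x^4)·Dx^3 + (276 + 3132·x + 10368·x^2 + 10368·x^3)·Dx^4 + (55 + 714·x + 3375·x^2 + 6912·x^3 + 5184·x^4)·Dx^5  (order 5).
h: a_k = 0, 0, 0, -32, 36, -32/5, 44, -992/7, 1542/5, -670624/945, …
ICs: h(0) = 0, h′(0) = 0, h′′(0) = 0, h′′′(0) = -192, h′′′′(0) = 864.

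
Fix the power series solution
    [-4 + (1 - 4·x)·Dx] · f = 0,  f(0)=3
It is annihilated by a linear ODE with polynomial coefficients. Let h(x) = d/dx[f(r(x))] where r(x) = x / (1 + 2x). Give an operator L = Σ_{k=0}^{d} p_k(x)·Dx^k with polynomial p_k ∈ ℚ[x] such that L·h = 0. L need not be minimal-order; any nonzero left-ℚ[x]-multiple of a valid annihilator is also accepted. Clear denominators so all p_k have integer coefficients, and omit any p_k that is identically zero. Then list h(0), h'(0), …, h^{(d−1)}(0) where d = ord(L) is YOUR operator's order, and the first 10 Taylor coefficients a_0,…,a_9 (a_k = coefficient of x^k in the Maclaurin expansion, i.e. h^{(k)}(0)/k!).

L = 4 + (-1 + 2·x)·Dx  (order 1).
h: a_k = 12, 48, 144, 384, 960, 2304, 5376, 12288, 27648, 61440, …
ICs: h(0) = 12.

f: a_k = 3, 12, 48, 192, 768, 3072, 12288, 49152, 196608, 786432, …
Substitute x→r, Dx→(1/r')Dx; clear ⇒ L₀.
h=h₀': d/dx-closure on L₀ ⇒ L.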